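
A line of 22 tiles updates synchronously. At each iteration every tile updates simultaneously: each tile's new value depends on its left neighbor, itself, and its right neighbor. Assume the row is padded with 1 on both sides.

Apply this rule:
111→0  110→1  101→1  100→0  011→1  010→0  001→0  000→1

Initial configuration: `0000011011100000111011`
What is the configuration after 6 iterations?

iteration 1: 0111011110101110101110
iteration 2: 1101110011011011011011
iteration 3: 0111010011111111111110
iteration 4: 1101100010000000000011
iteration 5: 0111101000111111111010
iteration 6: 1100110010100000001101

1100110010100000001101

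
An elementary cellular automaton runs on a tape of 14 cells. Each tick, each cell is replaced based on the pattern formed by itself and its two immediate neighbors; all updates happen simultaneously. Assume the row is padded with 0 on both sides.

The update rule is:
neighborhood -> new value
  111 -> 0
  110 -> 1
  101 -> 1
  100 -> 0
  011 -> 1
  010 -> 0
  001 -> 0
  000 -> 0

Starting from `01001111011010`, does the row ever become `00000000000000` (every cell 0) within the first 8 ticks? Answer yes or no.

yes

00001001111100
00000001000100
00000000000000
all cells are 0 at tick 3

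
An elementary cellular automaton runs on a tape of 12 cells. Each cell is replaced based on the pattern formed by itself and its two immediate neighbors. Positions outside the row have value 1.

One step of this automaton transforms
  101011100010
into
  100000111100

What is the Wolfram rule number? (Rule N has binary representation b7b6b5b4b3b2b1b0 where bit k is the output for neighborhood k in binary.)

position 5: 111 → 0  (bit 7 = 0)
position 0: 110 → 1  (bit 6 = 1)
position 1: 101 → 0  (bit 5 = 0)
position 7: 100 → 1  (bit 4 = 1)
position 4: 011 → 0  (bit 3 = 0)
position 2: 010 → 0  (bit 2 = 0)
position 9: 001 → 1  (bit 1 = 1)
position 8: 000 → 1  (bit 0 = 1)
bits b7..b0 = 01010011 = 83

83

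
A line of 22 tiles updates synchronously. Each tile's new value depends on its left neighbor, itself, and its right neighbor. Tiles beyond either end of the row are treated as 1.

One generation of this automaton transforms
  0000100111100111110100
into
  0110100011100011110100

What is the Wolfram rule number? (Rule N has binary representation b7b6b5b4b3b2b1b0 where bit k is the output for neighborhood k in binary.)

197

position 8: 111 → 1  (bit 7 = 1)
position 10: 110 → 1  (bit 6 = 1)
position 18: 101 → 0  (bit 5 = 0)
position 0: 100 → 0  (bit 4 = 0)
position 7: 011 → 0  (bit 3 = 0)
position 4: 010 → 1  (bit 2 = 1)
position 3: 001 → 0  (bit 1 = 0)
position 1: 000 → 1  (bit 0 = 1)
bits b7..b0 = 11000101 = 197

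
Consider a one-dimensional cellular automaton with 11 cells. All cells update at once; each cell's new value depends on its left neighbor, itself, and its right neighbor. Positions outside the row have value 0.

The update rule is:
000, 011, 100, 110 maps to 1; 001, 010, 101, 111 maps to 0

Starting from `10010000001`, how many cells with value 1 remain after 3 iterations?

5

01001111100
00101000111
10000110101
count of 1: 5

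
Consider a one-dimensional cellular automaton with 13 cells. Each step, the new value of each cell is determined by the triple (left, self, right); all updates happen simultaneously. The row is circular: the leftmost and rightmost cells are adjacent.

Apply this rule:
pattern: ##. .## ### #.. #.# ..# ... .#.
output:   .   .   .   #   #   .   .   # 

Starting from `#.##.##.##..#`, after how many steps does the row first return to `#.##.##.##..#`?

.#..#..#..#..
.##.##.##.##.
...#..#..#..#
#..##.##.##.#
.#...#..#..#.
.##..##.##.##
#..#...#..#..
##.##..##.##.
..#..#...#..#
#.##.##..##.#
.#..#..#...#.
.##.##.##..##
#..#..#..#...
##.##.##.##..
..#..#..#..#.
..##.##.##.##
#...#..#..#..
##..##.##.##.
..#...#..#..#
#.##..##.##.#
.#..#...#..#.
.##.##..##.##
#..#..#...#..
##.##.##..##.
..#..#..#...#
#.##.##.##..#

26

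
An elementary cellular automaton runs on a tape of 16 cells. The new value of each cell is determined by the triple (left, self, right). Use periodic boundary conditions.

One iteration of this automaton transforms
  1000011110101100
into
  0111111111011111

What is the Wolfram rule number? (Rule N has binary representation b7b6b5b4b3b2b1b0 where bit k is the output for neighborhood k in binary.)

position 6: 111 → 1  (bit 7 = 1)
position 8: 110 → 1  (bit 6 = 1)
position 9: 101 → 1  (bit 5 = 1)
position 1: 100 → 1  (bit 4 = 1)
position 5: 011 → 1  (bit 3 = 1)
position 0: 010 → 0  (bit 2 = 0)
position 4: 001 → 1  (bit 1 = 1)
position 2: 000 → 1  (bit 0 = 1)
bits b7..b0 = 11111011 = 251

251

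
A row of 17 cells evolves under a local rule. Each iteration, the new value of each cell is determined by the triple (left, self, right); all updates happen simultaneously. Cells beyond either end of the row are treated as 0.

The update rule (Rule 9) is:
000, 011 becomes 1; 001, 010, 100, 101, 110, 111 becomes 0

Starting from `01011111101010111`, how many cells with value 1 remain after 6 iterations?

6

00010000000000100
11000111111110001
10010100000000100
00000001111110001
11111101000000100
10000000011110001
count of 1: 6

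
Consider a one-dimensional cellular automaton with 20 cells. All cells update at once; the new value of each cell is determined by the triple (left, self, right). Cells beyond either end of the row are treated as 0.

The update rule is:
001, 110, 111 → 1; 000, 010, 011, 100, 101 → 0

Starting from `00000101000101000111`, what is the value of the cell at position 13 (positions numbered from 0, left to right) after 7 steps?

0

00001000001000001011
00010000010000010001
00100000100000100010
01000001000001000100
10000010000010001000
00000100000100010000
00001000001000100000
position 13 holds 0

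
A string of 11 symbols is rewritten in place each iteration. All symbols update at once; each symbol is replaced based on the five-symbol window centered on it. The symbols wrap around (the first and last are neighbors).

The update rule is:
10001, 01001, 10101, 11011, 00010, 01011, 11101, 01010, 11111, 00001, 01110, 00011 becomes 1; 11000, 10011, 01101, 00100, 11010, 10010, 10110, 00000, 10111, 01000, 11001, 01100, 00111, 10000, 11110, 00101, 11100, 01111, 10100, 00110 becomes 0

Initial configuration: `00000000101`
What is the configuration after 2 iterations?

00001100000

00000011010
00001100000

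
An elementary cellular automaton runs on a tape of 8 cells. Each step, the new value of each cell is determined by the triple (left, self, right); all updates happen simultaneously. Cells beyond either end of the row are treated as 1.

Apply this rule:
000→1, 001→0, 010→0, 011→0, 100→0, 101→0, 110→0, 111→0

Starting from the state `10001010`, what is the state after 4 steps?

00001110

00100000
00001110
01100000
00001110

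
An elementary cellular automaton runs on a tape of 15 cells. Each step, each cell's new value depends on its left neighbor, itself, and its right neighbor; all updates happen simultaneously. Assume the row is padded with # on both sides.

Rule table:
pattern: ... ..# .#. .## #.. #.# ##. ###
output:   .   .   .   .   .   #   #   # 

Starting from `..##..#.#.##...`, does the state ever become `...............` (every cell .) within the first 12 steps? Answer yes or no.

...#...#.#.#...
........#.#....
.........#.....
...............
all cells are . at step 4

yes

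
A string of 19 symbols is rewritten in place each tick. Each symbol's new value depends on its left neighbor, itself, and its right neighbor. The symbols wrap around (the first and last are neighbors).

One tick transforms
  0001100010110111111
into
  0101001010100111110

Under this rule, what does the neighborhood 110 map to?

0

At position 4 the neighborhood is 110; the next row has 0 there.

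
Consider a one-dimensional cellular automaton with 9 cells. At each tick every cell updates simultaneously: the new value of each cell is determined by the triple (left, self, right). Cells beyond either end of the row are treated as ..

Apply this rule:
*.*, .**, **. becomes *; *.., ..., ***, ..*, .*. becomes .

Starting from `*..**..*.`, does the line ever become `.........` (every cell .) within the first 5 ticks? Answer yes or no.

tick 1: ...**....
tick 2: ...**....  (fixed point — unchanged through tick 5)
tick 5 is ...**...., still not uniform .

no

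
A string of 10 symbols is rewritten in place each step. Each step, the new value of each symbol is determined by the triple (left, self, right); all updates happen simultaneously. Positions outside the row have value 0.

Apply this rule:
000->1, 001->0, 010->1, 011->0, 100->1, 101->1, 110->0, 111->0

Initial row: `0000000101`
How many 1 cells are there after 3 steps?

9

step 1: 1111110111
step 2: 0000001000
step 3: 1111101111
count of 1: 9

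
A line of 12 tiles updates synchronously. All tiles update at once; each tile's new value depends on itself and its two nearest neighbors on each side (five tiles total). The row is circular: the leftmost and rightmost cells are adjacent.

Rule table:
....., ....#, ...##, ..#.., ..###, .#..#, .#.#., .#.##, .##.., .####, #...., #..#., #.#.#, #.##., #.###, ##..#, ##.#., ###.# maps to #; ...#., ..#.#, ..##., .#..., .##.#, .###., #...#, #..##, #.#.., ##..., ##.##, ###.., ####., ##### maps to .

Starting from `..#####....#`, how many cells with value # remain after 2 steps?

step 1: #.##....##.#
step 2: ..##.###...#
count of #: 6

6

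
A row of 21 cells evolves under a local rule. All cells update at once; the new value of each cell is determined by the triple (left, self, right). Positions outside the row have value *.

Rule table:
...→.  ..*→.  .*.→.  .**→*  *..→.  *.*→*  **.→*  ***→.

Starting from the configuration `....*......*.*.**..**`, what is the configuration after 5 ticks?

............*.***..*.
.............**.*...*
.............***....*
.............*.*....*
..............*.....*

..............*.....*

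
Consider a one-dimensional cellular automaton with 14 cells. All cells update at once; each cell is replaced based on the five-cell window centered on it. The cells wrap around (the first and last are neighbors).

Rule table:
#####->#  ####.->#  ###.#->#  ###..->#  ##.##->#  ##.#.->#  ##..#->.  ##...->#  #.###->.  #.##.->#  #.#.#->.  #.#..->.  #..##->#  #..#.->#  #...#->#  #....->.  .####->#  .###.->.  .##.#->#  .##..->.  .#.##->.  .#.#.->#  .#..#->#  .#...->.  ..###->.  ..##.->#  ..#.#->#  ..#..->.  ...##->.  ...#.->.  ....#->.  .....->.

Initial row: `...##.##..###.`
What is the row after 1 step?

...####..#..##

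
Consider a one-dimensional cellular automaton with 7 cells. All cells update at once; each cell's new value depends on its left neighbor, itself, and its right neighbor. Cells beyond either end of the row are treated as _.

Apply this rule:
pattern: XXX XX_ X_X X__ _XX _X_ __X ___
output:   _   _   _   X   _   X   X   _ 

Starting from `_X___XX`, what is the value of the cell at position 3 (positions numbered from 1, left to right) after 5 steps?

_

step 1: XXX_X__
step 2: ____XX_
step 3: ___X__X
step 4: __XXXXX
step 5: _X_____
position 3 holds _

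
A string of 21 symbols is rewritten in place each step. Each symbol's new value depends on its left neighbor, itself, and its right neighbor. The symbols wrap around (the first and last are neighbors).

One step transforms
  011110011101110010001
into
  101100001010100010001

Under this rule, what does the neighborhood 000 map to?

At position 18 the neighborhood is 000; the next row has 0 there.

0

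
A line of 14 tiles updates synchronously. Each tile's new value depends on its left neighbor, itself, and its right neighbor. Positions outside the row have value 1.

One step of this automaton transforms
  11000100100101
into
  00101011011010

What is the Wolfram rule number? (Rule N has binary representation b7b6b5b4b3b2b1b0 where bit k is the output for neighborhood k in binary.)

position 0: 111 → 0  (bit 7 = 0)
position 1: 110 → 0  (bit 6 = 0)
position 12: 101 → 1  (bit 5 = 1)
position 2: 100 → 1  (bit 4 = 1)
position 13: 011 → 0  (bit 3 = 0)
position 5: 010 → 0  (bit 2 = 0)
position 4: 001 → 1  (bit 1 = 1)
position 3: 000 → 0  (bit 0 = 0)
bits b7..b0 = 00110010 = 50

50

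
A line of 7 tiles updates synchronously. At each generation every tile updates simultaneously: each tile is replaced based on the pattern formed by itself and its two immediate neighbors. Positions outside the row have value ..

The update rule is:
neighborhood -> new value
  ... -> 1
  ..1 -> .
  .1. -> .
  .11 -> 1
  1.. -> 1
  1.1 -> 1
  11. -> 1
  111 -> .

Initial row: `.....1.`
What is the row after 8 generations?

1111..1
1..11..
.1.1111
..11..1
1.111..
.11.111
.1111.1
.1..11.

.1..11.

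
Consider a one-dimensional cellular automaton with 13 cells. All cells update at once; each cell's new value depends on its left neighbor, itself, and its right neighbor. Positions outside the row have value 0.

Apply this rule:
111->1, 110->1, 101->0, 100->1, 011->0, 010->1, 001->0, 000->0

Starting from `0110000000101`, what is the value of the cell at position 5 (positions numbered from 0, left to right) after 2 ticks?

0

0011000000101
0001100000101
position 5 holds 0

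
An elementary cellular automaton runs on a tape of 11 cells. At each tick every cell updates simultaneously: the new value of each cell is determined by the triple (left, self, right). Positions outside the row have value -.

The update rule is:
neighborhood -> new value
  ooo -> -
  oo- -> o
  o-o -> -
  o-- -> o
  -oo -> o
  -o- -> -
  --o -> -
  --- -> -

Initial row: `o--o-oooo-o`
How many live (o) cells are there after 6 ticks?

-o---o--o--
--o---o--o-
---o---o--o
----o---o--
-----o---o-
------o---o
count of o: 2

2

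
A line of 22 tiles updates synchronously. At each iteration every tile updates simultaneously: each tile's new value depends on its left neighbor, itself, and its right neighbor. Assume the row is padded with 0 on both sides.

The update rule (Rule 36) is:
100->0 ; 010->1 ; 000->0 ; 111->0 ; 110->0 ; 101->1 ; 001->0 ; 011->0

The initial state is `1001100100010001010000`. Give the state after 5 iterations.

iteration 1: 1000000100010001110000
iteration 2: 1000000100010000000000
iteration 3: 1000000100010000000000  (fixed point — unchanged through iteration 5)

1000000100010000000000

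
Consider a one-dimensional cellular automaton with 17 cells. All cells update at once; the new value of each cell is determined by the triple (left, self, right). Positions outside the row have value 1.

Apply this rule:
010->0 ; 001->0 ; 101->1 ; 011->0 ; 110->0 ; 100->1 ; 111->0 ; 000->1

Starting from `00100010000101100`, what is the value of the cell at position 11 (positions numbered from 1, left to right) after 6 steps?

0

step 1: 10011001110010010
step 2: 01000100001001001
step 3: 10110011100100100
step 4: 01001000010010010
step 5: 10100111001001001
step 6: 01010000100100100
position 11 holds 0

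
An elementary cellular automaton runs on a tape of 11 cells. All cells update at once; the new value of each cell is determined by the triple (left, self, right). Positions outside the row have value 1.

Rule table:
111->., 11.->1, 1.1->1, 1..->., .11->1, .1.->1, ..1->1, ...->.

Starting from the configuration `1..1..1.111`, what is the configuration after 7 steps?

1.11.1111..
111111..1.1
.....1.1111
....1111...
...11..1..1
..111.11.11
.11.111111.

.11.111111.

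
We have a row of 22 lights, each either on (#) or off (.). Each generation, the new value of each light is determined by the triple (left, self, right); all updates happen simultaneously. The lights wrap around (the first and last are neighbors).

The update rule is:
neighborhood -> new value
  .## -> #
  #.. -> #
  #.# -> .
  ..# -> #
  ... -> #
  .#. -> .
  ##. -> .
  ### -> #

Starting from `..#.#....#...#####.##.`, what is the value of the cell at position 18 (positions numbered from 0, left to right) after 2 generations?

#

generation 1: ##...####.#######..#.#
generation 2: #.######..######.##..#
position 18 holds #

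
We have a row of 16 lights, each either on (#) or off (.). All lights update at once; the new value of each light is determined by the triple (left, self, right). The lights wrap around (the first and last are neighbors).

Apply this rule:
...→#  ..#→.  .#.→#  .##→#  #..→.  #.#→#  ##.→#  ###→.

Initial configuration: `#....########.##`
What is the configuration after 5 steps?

#..#####..#.#.##

step 1: #.##.#......###.
step 2: ######.####.#.##
step 3: .....###..#####.
step 4: ####.#.#..#...#.
step 5: #..#####..#.#.##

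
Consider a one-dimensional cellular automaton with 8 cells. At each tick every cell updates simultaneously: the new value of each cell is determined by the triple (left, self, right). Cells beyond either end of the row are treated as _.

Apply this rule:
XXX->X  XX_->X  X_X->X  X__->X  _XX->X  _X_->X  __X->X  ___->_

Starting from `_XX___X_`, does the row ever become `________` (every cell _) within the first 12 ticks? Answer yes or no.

no

tick 1: XXXX_XXX
tick 2: XXXXXXXX
tick 3: XXXXXXXX  (fixed point — unchanged through tick 12)
tick 12 is XXXXXXXX, still not uniform _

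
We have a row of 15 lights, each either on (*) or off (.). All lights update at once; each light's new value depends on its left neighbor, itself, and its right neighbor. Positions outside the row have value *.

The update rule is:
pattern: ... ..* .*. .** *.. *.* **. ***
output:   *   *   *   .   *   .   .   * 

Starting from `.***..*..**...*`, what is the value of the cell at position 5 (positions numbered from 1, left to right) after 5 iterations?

*

..*.*****..***.
***..***.**.*..
**.**.*.....***
*.....******.**
.*****.****...*
position 5 holds *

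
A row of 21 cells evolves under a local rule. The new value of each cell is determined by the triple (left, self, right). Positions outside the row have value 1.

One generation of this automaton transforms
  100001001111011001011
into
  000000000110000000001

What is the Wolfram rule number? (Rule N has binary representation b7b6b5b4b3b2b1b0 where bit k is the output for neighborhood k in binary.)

position 9: 111 → 1  (bit 7 = 1)
position 0: 110 → 0  (bit 6 = 0)
position 12: 101 → 0  (bit 5 = 0)
position 1: 100 → 0  (bit 4 = 0)
position 8: 011 → 0  (bit 3 = 0)
position 5: 010 → 0  (bit 2 = 0)
position 4: 001 → 0  (bit 1 = 0)
position 2: 000 → 0  (bit 0 = 0)
bits b7..b0 = 10000000 = 128

128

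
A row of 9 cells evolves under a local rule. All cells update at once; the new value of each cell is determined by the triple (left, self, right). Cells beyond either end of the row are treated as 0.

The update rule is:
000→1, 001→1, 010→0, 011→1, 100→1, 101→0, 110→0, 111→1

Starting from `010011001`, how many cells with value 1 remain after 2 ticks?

4

101110110
001100101
count of 1: 4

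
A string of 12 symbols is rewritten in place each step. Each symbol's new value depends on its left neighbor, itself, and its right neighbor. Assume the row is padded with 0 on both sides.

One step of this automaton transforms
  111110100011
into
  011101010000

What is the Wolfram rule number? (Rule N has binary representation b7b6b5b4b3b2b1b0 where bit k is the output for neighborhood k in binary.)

176

position 1: 111 → 1  (bit 7 = 1)
position 4: 110 → 0  (bit 6 = 0)
position 5: 101 → 1  (bit 5 = 1)
position 7: 100 → 1  (bit 4 = 1)
position 0: 011 → 0  (bit 3 = 0)
position 6: 010 → 0  (bit 2 = 0)
position 9: 001 → 0  (bit 1 = 0)
position 8: 000 → 0  (bit 0 = 0)
bits b7..b0 = 10110000 = 176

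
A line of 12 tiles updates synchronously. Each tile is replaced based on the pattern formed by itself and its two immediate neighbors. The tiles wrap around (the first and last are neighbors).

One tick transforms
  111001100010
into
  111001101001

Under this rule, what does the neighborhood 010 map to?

0

At position 10 the neighborhood is 010; the next row has 0 there.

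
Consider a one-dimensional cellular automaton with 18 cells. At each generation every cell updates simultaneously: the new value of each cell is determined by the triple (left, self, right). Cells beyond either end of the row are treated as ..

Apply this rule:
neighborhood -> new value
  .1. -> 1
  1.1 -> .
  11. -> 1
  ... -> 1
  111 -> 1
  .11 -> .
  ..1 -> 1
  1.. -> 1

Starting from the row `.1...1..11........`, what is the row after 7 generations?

generation 1: 11111111.111111111
generation 2: .1111111..11111111
generation 3: 1.11111111.1111111
generation 4: 1..1111111..111111
generation 5: 111.11111111.11111
generation 6: .11..1111111..1111
generation 7: 1.111.11111111.111

1.111.11111111.111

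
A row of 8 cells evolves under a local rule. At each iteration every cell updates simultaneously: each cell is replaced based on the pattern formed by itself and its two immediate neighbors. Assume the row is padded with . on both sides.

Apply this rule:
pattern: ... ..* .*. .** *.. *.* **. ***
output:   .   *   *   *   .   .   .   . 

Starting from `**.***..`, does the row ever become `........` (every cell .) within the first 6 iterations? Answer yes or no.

no

iteration 1: *..*....
iteration 2: *.**....
iteration 3: *.*.....
iteration 4: *.*.....  (fixed point — unchanged through iteration 6)
iteration 6 is *.*....., still not uniform .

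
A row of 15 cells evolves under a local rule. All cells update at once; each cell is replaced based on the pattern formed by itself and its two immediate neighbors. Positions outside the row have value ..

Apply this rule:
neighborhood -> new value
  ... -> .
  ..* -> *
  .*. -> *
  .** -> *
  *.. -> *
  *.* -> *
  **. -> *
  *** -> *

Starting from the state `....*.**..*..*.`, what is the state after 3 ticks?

.**************

...************
..*************
.**************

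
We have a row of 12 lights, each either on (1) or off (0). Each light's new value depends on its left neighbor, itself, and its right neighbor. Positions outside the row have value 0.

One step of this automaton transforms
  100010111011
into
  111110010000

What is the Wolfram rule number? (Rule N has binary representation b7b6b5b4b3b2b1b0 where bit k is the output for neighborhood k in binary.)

position 7: 111 → 1  (bit 7 = 1)
position 8: 110 → 0  (bit 6 = 0)
position 5: 101 → 0  (bit 5 = 0)
position 1: 100 → 1  (bit 4 = 1)
position 6: 011 → 0  (bit 3 = 0)
position 0: 010 → 1  (bit 2 = 1)
position 3: 001 → 1  (bit 1 = 1)
position 2: 000 → 1  (bit 0 = 1)
bits b7..b0 = 10010111 = 151

151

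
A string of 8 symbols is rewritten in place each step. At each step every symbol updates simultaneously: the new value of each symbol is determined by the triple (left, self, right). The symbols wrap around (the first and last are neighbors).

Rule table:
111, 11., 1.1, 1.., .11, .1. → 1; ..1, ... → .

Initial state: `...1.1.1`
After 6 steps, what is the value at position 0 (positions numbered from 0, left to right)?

1

step 1: 1..11111
step 2: 11.11111
step 3: 11111111
step 4: 11111111  (fixed point — unchanged through step 6)
position 0 holds 1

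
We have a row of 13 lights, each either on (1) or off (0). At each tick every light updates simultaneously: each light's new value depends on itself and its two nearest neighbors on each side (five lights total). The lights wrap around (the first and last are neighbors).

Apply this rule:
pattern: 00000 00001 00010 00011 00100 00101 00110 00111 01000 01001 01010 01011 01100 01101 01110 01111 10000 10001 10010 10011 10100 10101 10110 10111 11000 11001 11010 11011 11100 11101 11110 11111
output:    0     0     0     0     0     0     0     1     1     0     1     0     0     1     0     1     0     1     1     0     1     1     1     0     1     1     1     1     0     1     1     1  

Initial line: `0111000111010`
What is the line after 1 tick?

0100110101110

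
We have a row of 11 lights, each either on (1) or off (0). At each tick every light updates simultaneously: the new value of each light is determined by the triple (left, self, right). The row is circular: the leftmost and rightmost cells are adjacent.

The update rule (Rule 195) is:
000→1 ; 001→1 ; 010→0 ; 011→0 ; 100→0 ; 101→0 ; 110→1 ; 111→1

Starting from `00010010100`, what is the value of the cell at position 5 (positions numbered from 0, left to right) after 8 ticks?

0

11100100001
11101001110
01100010110
10101100010
00000101100
11111000101
11111011000
01111001011
position 5 holds 0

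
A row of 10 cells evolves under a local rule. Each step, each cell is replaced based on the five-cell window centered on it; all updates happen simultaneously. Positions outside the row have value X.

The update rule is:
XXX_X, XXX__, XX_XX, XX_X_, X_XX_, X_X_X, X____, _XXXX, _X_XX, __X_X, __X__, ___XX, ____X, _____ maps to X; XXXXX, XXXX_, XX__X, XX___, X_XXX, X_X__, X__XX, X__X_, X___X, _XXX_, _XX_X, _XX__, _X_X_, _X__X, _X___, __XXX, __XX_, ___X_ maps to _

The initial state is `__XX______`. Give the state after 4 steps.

XXXXX___X_

_____XXXXX
_XXXX_X___
X_X_XX___X
XXXXX___X_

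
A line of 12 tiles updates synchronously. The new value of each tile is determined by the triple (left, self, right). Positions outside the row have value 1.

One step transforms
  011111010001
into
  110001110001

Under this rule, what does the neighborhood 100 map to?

0

At position 8 the neighborhood is 100; the next row has 0 there.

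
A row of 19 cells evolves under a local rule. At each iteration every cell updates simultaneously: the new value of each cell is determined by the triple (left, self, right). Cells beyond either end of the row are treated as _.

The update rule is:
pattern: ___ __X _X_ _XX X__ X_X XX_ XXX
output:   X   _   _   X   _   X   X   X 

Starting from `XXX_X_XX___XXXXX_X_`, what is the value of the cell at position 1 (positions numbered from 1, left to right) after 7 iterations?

XXXX_XXX_X_XXXXXX__
XXXXXXXXX_XXXXXXX_X
XXXXXXXXXXXXXXXXXX_
XXXXXXXXXXXXXXXXXX_  (fixed point — unchanged through iteration 7)
position 1 holds X

X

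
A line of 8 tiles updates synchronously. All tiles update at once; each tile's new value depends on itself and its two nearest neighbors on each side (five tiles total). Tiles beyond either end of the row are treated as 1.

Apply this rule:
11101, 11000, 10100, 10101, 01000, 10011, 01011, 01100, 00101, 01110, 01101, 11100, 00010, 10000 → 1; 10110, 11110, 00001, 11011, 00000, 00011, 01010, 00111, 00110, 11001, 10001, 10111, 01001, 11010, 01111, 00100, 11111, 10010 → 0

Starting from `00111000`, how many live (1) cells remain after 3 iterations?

01011100
01101101
00100100
count of 1: 2

2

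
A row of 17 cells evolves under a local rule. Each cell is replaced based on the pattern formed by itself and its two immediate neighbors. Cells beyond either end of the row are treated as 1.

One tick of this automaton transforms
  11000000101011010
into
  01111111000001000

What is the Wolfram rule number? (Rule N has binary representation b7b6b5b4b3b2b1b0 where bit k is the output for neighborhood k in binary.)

83

position 0: 111 → 0  (bit 7 = 0)
position 1: 110 → 1  (bit 6 = 1)
position 9: 101 → 0  (bit 5 = 0)
position 2: 100 → 1  (bit 4 = 1)
position 12: 011 → 0  (bit 3 = 0)
position 8: 010 → 0  (bit 2 = 0)
position 7: 001 → 1  (bit 1 = 1)
position 3: 000 → 1  (bit 0 = 1)
bits b7..b0 = 01010011 = 83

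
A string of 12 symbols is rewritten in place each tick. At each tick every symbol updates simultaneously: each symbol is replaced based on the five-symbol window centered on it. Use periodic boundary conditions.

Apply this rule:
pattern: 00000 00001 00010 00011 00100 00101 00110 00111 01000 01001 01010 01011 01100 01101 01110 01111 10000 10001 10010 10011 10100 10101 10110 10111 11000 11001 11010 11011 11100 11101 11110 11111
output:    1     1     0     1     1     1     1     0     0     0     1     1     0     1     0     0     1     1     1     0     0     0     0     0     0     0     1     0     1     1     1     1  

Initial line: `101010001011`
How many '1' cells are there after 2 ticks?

6

tick 1: 110100101100
tick 2: 111001110000
count of 1: 6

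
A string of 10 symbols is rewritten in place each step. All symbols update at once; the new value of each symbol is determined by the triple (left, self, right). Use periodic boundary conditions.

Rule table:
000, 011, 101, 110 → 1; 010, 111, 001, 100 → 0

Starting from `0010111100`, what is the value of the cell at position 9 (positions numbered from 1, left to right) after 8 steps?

1001100101
1001100011
1001101010
0001110101
0101011010
0010111100  (repeats step 0; period 6)
step 8: 1001100011
position 9 holds 1

1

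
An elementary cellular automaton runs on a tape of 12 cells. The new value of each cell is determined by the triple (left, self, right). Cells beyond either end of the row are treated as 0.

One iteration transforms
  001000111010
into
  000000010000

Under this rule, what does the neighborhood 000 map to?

0

At position 0 the neighborhood is 000; the next row has 0 there.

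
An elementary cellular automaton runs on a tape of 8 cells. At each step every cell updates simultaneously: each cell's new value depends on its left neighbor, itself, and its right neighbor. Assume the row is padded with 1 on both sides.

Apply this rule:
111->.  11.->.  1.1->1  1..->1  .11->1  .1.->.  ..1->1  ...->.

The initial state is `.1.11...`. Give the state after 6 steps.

step 1: 1.11.1.1
step 2: .11.1.11
step 3: 11.1.11.
step 4: ..1.11.1
step 5: 11.11.11
step 6: ..11.11.

..11.11.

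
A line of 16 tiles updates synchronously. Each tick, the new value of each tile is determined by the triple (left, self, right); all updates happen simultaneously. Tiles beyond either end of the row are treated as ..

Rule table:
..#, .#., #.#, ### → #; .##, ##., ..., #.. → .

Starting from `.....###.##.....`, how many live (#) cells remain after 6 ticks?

5

....#.#.#.......
...######.......
..#.####........
.###.##.........
#.#.#...........
#####...........
count of #: 5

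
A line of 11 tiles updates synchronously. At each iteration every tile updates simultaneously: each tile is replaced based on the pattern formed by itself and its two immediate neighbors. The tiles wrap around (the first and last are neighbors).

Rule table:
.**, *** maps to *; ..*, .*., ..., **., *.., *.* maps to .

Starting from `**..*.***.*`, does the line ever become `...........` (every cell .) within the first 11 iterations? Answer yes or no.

*.....**..*
......*...*
...........
all cells are . at iteration 3

yes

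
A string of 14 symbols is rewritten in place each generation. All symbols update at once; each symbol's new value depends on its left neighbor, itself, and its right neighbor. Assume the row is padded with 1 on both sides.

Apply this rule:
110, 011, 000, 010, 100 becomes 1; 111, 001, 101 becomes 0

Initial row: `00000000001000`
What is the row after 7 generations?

generation 1: 11111111101110
generation 2: 00000000101010
generation 3: 11111110101010
generation 4: 00000010101010
generation 5: 11111010101010
generation 6: 00001010101010
generation 7: 11101010101010

11101010101010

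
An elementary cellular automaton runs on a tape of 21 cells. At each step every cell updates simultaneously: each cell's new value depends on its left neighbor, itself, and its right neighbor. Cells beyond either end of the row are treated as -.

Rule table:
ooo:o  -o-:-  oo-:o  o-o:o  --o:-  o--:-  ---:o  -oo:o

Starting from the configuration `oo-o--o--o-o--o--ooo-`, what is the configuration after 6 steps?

step 1: ooo-------o------ooo-
step 2: ooo-ooooo---oooo-ooo-
step 3: ooooooooo-o-oooooooo-
step 4: oooooooooo-ooooooooo-
step 5: oooooooooooooooooooo-
step 6: oooooooooooooooooooo-

oooooooooooooooooooo-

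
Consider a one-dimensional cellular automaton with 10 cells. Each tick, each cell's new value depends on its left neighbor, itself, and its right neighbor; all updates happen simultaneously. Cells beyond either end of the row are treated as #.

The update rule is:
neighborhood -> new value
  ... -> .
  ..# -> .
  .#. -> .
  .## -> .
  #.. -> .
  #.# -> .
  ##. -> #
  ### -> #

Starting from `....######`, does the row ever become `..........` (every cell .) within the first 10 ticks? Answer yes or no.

yes

.....#####
......####
.......###
........##
.........#
..........
all cells are . at tick 6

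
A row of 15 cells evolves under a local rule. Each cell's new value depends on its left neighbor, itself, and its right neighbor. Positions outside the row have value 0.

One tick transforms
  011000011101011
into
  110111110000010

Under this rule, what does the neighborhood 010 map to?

0

At position 11 the neighborhood is 010; the next row has 0 there.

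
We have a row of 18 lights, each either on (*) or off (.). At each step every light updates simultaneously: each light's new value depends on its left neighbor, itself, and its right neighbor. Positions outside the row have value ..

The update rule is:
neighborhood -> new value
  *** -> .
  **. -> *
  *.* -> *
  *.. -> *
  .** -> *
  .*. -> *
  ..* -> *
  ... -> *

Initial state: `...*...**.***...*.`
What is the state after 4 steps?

step 1: ***********.******
step 2: *.........***....*
step 3: ***********.******  (repeats step 1; period 2)
step 4: *.........***....*

*.........***....*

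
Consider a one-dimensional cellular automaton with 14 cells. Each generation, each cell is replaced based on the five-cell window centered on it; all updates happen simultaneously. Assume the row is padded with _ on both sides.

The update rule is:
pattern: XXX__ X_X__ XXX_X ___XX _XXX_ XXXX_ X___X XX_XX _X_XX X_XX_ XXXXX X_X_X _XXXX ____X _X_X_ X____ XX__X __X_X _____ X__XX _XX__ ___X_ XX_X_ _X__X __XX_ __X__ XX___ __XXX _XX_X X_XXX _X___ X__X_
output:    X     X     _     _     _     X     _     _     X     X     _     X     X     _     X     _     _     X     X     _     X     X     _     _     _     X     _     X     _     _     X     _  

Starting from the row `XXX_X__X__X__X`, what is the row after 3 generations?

___XX__X__X__X

X___X__X__X__X
XX_XX__X__X__X
___XX__X__X__X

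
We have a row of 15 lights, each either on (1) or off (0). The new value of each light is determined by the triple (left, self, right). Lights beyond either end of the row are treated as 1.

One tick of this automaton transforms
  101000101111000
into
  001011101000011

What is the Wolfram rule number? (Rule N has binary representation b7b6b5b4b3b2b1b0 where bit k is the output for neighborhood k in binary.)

position 9: 111 → 0  (bit 7 = 0)
position 0: 110 → 0  (bit 6 = 0)
position 1: 101 → 0  (bit 5 = 0)
position 3: 100 → 0  (bit 4 = 0)
position 8: 011 → 1  (bit 3 = 1)
position 2: 010 → 1  (bit 2 = 1)
position 5: 001 → 1  (bit 1 = 1)
position 4: 000 → 1  (bit 0 = 1)
bits b7..b0 = 00001111 = 15

15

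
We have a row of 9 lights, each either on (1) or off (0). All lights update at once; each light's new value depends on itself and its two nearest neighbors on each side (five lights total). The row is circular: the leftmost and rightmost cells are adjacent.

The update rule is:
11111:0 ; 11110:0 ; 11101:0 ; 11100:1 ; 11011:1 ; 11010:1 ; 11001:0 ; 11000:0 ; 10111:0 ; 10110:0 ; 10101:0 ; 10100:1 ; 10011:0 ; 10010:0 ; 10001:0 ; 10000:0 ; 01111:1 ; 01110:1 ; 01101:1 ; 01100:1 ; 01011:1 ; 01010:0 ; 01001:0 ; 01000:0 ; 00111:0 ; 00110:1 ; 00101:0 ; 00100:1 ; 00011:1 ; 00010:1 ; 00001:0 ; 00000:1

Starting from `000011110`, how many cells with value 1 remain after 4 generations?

3

010101010
000000010
011110110
001001010
count of 1: 3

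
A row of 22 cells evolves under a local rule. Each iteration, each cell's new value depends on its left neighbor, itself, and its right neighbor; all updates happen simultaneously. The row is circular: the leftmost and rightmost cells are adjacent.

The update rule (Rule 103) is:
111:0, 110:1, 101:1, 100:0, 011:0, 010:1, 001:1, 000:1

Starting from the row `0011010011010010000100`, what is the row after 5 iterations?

1101110101110110111101
0110011110011011000110
1010100010101101011010
1111101111110111101111
0000110000011000110000

0000110000011000110000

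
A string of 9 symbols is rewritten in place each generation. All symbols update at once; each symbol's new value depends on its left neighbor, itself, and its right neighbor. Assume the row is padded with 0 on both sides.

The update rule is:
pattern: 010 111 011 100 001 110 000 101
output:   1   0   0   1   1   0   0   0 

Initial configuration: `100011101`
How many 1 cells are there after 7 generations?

4

110100001
000110011
001001100
011110010
100001111
110010000
001111000
count of 1: 4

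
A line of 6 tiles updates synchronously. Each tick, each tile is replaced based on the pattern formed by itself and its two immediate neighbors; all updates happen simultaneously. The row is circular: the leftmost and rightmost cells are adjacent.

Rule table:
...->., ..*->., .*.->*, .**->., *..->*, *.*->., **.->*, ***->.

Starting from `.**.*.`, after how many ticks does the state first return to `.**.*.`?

6

..*.**
*.*..*
*.**..
*..**.
**..*.
.**.*.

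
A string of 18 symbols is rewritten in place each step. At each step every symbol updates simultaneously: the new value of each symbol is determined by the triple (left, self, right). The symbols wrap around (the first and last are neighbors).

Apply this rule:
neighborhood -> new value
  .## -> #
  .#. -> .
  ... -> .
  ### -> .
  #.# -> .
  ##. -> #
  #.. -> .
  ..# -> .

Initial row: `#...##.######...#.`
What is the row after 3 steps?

....##............

....##.#....#.....
....##............
....##............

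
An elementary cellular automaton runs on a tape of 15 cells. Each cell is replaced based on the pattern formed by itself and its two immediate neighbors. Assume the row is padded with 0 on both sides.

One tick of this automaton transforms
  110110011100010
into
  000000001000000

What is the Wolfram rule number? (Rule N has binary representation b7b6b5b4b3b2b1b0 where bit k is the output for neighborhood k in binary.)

position 8: 111 → 1  (bit 7 = 1)
position 1: 110 → 0  (bit 6 = 0)
position 2: 101 → 0  (bit 5 = 0)
position 5: 100 → 0  (bit 4 = 0)
position 0: 011 → 0  (bit 3 = 0)
position 13: 010 → 0  (bit 2 = 0)
position 6: 001 → 0  (bit 1 = 0)
position 11: 000 → 0  (bit 0 = 0)
bits b7..b0 = 10000000 = 128

128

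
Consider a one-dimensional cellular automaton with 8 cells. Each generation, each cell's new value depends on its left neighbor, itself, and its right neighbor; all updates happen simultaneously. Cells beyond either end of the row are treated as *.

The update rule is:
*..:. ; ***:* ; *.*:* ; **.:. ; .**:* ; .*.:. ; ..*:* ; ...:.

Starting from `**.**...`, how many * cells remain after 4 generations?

generation 1: *.**...*
generation 2: .**...**
generation 3: **...***
generation 4: *...****
count of *: 5

5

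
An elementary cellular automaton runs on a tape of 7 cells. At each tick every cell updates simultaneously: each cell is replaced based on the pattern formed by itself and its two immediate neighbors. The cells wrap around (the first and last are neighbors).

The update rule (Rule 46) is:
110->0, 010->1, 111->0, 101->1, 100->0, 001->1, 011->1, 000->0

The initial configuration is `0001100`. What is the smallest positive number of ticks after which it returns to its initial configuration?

7

0011000
0110000
1100000
1000001
0000011
0000110
0001100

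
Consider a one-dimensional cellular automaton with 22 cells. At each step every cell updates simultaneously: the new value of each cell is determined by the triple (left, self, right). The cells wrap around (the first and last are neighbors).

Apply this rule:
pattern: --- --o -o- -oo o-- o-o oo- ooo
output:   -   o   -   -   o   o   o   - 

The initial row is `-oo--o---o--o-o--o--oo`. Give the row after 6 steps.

--oo-oo-oo-o-o-oo-o-oo

o-ooo-o-o-oo-o-oo-oo-o
oo--oo-o-o-oo-o-oo-oo-
-ooo-oo-o-o-oo-o-oo-oo
o--oo-oo-o-o-oo-o-oo-o
ooo-oo-oo-o-o-oo-o-oo-
--oo-oo-oo-o-o-oo-o-oo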